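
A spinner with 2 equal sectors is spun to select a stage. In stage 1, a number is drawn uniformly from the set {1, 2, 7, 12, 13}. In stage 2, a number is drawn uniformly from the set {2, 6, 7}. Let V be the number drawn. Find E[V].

6

E[V | stage 1] = (1+2+7+12+13)/5 = 7.
E[V | stage 2] = (2+6+7)/3 = 5.
By the law of total expectation,
E[V] = (1/2)·(7) + (1/2)·(5) = 6.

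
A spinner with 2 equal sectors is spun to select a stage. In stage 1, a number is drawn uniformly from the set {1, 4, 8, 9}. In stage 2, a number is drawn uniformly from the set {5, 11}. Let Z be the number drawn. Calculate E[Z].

27/4

E[Z | stage 1] = (1+4+8+9)/4 = 11/2.
E[Z | stage 2] = (5+11)/2 = 8.
E[Z] = (1/2)·(11/2) + (1/2)·(8) = 27/4.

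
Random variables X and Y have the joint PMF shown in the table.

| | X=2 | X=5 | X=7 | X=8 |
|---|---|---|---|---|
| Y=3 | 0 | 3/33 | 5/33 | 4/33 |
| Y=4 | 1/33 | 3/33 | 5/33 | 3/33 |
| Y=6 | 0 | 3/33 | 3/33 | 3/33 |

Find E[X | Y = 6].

P(Y = 6) = 3/11.
Summing X·P(X=x,Y=y) over the conditioning event gives 20/11.
E[X | Y = 6] = (20/11) / (3/11) = 20/3.

20/3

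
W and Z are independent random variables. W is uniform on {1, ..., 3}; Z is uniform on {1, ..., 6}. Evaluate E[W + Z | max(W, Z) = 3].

P(max(W, Z) = 3) = 5/18.
Summing (W+Z)·P(x,y) over outcomes with max(W, Z) = 3 gives 4/3.
E[W + Z | max(W, Z) = 3] = (4/3) / (5/18) = 24/5.

24/5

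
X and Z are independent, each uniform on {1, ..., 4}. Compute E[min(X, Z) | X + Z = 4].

Outcomes with X + Z = 4: (1,3), (2,2), (3,1), each with probability 1/16.
E[min(X, Z) | X + Z = 4] = (1 + 2 + 1) / 3 = 4/3.

4/3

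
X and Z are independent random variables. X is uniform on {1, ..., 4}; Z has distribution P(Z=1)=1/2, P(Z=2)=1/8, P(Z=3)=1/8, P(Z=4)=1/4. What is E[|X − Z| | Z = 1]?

3/2

P(Z = 1) = 1/2.
Summing |X−Z|·P(x,y) over outcomes with Z = 1 gives 3/4.
E[|X − Z| | Z = 1] = (3/4) / (1/2) = 3/2.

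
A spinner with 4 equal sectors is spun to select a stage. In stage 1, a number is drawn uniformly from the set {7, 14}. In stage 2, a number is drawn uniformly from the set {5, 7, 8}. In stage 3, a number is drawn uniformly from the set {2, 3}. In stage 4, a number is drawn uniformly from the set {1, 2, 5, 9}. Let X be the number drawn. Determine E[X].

287/48

E[X | stage 1] = (7+14)/2 = 21/2.
E[X | stage 2] = (5+7+8)/3 = 20/3.
E[X | stage 3] = (2+3)/2 = 5/2.
E[X | stage 4] = (1+2+5+9)/4 = 17/4.
E[X] = (1/4)·(21/2) + (1/4)·(20/3) + (1/4)·(5/2) + (1/4)·(17/4) = 287/48.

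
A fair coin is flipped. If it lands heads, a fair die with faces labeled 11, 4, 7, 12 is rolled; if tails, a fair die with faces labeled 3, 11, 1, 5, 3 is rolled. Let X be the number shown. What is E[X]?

E[X | heads] = (11+4+7+12)/4 = 17/2.
E[X | tails] = (3+11+1+5+3)/5 = 23/5.
E[X] = (1/2)·(17/2) + (1/2)·(23/5) = 131/20.

131/20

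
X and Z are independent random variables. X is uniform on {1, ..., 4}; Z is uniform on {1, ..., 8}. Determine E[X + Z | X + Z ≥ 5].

P(X + Z ≥ 5) = 13/16.
Summing (X+Z)·P(x,y) over outcomes with X + Z ≥ 5 gives 51/8.
E[X + Z | X + Z ≥ 5] = (51/8) / (13/16) = 102/13.

102/13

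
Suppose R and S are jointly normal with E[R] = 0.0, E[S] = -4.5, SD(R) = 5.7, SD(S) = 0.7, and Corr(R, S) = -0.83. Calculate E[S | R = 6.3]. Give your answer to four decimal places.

-5.1422

For a bivariate normal, E[S | R=x] = μ_S + ρ·(σ_S/σ_R)·(x − μ_R).
E[S | R=6.3] = -4.5 + (-0.83)·(0.7/5.7)·(6.3 − (0.0)) = -4.5 + (-0.10193)·(6.3) = -5.1422.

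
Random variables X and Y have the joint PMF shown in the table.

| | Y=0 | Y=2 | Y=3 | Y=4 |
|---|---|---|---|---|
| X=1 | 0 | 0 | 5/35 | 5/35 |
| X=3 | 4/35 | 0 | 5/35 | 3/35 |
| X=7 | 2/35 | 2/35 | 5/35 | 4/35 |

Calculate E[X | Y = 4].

P(Y = 4) = 12/35.
Σ X·P over the event = 1·(5/35) + 3·(3/35) + 7·(4/35) = 6/5.
E[X | Y = 4] = (6/5) / (12/35) = 7/2.

7/2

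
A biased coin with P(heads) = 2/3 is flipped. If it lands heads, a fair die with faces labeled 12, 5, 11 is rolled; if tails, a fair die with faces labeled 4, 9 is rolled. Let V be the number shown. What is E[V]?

E[V | heads] = (12+5+11)/3 = 28/3.
E[V | tails] = (4+9)/2 = 13/2.
By the law of total expectation,
E[V] = (2/3)·(28/3) + (1/3)·(13/2) = 151/18.

151/18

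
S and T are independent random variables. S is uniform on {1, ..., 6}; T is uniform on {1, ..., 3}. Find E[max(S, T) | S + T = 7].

Outcomes with S + T = 7: (4,3), (5,2), (6,1), each with probability 1/18.
E[max(S, T) | S + T = 7] = (4 + 5 + 6) / 3 = 5.

5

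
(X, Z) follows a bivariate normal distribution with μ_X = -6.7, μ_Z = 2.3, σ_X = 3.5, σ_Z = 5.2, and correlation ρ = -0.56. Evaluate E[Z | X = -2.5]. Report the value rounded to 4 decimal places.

For a bivariate normal, E[Z | X=x] = μ_Z + ρ·(σ_Z/σ_X)·(x − μ_X).
E[Z | X=-2.5] = 2.3 + (-0.56)·(5.2/3.5)·(-2.5 − (-6.7)) = 2.3 + (-0.832)·(4.2) = -1.1944.

-1.1944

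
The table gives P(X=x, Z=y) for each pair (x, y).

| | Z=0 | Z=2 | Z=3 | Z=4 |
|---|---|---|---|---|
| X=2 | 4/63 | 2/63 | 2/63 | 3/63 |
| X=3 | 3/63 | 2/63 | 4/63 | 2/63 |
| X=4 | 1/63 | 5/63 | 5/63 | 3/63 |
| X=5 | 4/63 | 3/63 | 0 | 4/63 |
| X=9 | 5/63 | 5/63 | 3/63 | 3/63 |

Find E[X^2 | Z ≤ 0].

564/17

P(Z ≤ 0) = 17/63.
Σ X^2·P over the event = 4·(4/63) + 9·(3/63) + 16·(1/63) + 25·(4/63) + 81·(5/63) = 188/21.
E[X^2 | Z ≤ 0] = (188/21) / (17/63) = 564/17.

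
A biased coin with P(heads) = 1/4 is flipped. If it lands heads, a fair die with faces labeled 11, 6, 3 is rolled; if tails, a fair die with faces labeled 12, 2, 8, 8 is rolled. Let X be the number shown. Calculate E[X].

E[X | heads] = (11+6+3)/3 = 20/3.
E[X | tails] = (12+2+8+8)/4 = 15/2.
By the law of total expectation,
E[X] = (1/4)·(20/3) + (3/4)·(15/2) = 175/24.

175/24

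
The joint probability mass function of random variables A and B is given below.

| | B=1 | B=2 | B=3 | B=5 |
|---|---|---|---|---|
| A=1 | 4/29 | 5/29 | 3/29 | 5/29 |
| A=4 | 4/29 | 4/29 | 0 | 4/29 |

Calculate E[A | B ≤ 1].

P(B ≤ 1) = 8/29.
Σ A·P over the event = 1·(4/29) + 4·(4/29) = 20/29.
E[A | B ≤ 1] = (20/29) / (8/29) = 5/2.

5/2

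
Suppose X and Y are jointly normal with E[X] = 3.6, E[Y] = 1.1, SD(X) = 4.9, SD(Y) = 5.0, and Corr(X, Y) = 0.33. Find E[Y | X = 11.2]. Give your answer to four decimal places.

The regression of Y on X has slope ρ·σ_Y/σ_X and passes through (μ_X, μ_Y).
E[Y | X=11.2] = 1.1 + (0.33)·(5.0/4.9)·(11.2 − (3.6)) = 1.1 + (0.336735)·(7.6) = 3.6592.

3.6592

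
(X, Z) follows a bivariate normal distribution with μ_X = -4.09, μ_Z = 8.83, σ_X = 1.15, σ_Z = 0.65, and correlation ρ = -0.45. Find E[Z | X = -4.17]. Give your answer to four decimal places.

For a bivariate normal, E[Z | X=x] = μ_Z + ρ·(σ_Z/σ_X)·(x − μ_X).
E[Z | X=-4.17] = 8.83 + (-0.45)·(0.65/1.15)·(-4.17 − (-4.09)) = 8.83 + (-0.25435)·(-0.08) = 8.8503.

8.8503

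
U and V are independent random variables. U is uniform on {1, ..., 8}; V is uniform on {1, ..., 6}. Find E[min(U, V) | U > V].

P(U > V) = 9/16.
Summing min(U,V)·P(x,y) over outcomes with U > V gives 77/48.
E[min(U, V) | U > V] = (77/48) / (9/16) = 77/27.

77/27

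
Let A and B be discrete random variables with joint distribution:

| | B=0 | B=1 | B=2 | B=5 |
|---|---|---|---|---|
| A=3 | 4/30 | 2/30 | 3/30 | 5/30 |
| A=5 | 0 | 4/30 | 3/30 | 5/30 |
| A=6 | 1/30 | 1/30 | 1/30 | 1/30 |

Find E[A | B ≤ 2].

80/19

P(B ≤ 2) = 19/30.
Σ A·P over the event = 3·(4/30) + 3·(2/30) + 3·(3/30) + 5·(4/30) + 5·(3/30) + 6·(1/30) + 6·(1/30) + 6·(1/30) = 8/3.
E[A | B ≤ 2] = (8/3) / (19/30) = 80/19.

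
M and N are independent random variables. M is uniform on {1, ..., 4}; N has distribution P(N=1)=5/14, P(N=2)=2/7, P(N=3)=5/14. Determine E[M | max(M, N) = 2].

P(max(M, N) = 2) = 13/56.
Summing M·P(x,y) over outcomes with max(M, N) = 2 gives 11/28.
E[M | max(M, N) = 2] = (11/28) / (13/56) = 22/13.

22/13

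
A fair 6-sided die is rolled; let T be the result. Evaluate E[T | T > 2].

Given T > 2, T is equally likely to be any of {3, 4, 5, 6}.
E[T | T > 2] = (3 + 4 + 5 + 6) / 4 = 9/2.

9/2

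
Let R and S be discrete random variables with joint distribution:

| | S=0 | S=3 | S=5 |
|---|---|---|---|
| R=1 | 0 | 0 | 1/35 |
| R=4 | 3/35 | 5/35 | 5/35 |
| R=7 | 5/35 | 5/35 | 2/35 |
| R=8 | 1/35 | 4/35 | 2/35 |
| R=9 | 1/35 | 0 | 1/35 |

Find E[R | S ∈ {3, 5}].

P(S ∈ {3, 5}) = 5/7.
Σ R·P over the event = 1·(1/35) + 4·(5/35) + 4·(5/35) + 7·(5/35) + 7·(2/35) + 8·(4/35) + 8·(2/35) + 9·(1/35) = 21/5.
E[R | S ∈ {3, 5}] = (21/5) / (5/7) = 147/25.

147/25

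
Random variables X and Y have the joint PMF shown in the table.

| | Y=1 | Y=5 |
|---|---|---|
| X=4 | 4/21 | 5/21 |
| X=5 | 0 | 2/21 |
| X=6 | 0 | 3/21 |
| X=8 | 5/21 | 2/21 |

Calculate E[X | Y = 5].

P(Y = 5) = 4/7.
Σ X·P over the event = 4·(5/21) + 5·(2/21) + 6·(3/21) + 8·(2/21) = 64/21.
E[X | Y = 5] = (64/21) / (4/7) = 16/3.

16/3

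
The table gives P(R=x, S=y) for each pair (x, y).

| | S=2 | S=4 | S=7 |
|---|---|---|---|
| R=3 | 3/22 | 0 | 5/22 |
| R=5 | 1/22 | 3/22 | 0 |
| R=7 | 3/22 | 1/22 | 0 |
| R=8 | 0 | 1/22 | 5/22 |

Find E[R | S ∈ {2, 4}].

65/12

P(S ∈ {2, 4}) = 6/11.
Σ R·P over the event = 3·(3/22) + 5·(1/22) + 5·(3/22) + 7·(3/22) + 7·(1/22) + 8·(1/22) = 65/22.
E[R | S ∈ {2, 4}] = (65/22) / (6/11) = 65/12.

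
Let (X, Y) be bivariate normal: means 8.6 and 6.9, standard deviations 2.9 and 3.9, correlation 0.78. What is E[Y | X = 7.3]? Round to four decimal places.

The regression of Y on X has slope ρ·σ_Y/σ_X and passes through (μ_X, μ_Y).
E[Y | X=7.3] = 6.9 + (0.78)·(3.9/2.9)·(7.3 − (8.6)) = 6.9 + (1.049)·(-1.3) = 5.5363.

5.5363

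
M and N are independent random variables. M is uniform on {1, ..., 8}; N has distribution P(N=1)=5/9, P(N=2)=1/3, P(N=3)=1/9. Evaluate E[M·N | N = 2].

P(N = 2) = 1/3.
Summing MN·P(x,y) over outcomes with N = 2 gives 3.
E[M·N | N = 2] = (3) / (1/3) = 9.

9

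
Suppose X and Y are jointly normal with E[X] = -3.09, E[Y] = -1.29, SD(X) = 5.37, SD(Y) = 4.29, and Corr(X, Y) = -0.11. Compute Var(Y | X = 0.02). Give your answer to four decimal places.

18.1814

The conditional variance in a bivariate normal is σ_Y²(1 − ρ²), independent of x.
Var(Y | X=0.02) = (4.29)²·(1 − (-0.11)²) = 18.4041·0.9879 = 18.1814.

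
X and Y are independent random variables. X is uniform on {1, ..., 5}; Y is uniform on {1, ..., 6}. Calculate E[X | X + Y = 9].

P(X + Y = 9) = 1/10.
Summing X·P(x,y) over outcomes with X + Y = 9 gives 2/5.
E[X | X + Y = 9] = (2/5) / (1/10) = 4.

4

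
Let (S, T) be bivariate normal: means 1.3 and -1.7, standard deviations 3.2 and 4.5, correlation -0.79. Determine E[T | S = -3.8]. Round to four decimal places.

E[T | S=x] = μ_T + ρ(σ_T/σ_S)(x − μ_S) for jointly normal variables.
E[T | S=-3.8] = -1.7 + (-0.79)·(4.5/3.2)·(-3.8 − (1.3)) = -1.7 + (-1.11094)·(-5.1) = 3.9658.

3.9658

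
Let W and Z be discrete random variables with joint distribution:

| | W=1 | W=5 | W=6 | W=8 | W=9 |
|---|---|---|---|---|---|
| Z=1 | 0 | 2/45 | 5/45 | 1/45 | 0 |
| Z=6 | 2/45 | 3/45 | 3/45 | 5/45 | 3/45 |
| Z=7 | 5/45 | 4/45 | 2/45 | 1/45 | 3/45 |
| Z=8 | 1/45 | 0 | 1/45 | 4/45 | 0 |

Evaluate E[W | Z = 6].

P(Z = 6) = 16/45.
Σ W·P over the event = 1·(2/45) + 5·(3/45) + 6·(3/45) + 8·(5/45) + 9·(3/45) = 34/15.
E[W | Z = 6] = (34/15) / (16/45) = 51/8.

51/8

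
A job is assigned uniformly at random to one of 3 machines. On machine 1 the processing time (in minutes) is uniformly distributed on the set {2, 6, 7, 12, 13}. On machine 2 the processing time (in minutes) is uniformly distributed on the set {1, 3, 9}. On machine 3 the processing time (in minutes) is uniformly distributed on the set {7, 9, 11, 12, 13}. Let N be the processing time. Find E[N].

E[N | machine 1] = (2+6+7+12+13)/5 = 8.
E[N | machine 2] = (1+3+9)/3 = 13/3.
E[N | machine 3] = (7+9+11+12+13)/5 = 52/5.
By the law of total expectation,
E[N] = (1/3)·(8) + (1/3)·(13/3) + (1/3)·(52/5) = 341/45.

341/45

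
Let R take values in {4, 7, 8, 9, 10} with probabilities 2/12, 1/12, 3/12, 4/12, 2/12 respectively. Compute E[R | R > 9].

10

P(R > 9) = 1/6.
Σ over the event: 10·1/6 = 5/3.
E[R | R > 9] = (5/3) / (1/6) = 10.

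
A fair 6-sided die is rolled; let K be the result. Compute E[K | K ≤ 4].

5/2

Given K ≤ 4, K is equally likely to be any of {1, 2, 3, 4}.
E[K | K ≤ 4] = (1 + 2 + 3 + 4) / 4 = 5/2.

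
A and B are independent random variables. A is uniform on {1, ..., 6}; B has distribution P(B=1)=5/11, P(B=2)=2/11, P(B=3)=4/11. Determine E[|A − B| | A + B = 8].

8/3

P(A + B = 8) = 1/11.
Summing |A−B|·P(x,y) over outcomes with A + B = 8 gives 8/33.
E[|A − B| | A + B = 8] = (8/33) / (1/11) = 8/3.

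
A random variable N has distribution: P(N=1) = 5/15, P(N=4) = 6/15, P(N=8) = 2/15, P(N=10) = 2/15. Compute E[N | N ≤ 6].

29/11

P(N ≤ 6) = 11/15.
Σ over the event: 1·1/3 + 4·2/5 = 29/15.
E[N | N ≤ 6] = (29/15) / (11/15) = 29/11.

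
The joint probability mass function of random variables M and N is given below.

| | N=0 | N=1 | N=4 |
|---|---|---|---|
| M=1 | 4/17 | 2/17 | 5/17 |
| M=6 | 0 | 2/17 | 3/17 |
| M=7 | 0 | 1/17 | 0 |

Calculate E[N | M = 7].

P(M = 7) = 1/17.
Σ N·P over the event = 1·(1/17) = 1/17.
E[N | M = 7] = (1/17) / (1/17) = 1.

1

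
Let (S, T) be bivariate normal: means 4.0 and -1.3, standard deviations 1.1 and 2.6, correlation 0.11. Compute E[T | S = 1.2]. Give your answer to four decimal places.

E[T | S=x] = μ_T + ρ(σ_T/σ_S)(x − μ_S) for jointly normal variables.
E[T | S=1.2] = -1.3 + (0.11)·(2.6/1.1)·(1.2 − (4.0)) = -1.3 + (0.26)·(-2.8) = -2.0280.

-2.0280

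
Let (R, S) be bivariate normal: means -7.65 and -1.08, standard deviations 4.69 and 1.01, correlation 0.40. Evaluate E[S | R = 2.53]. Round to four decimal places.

-0.2031

For a bivariate normal, E[S | R=x] = μ_S + ρ·(σ_S/σ_R)·(x − μ_R).
E[S | R=2.53] = -1.08 + (0.40)·(1.01/4.69)·(2.53 − (-7.65)) = -1.08 + (0.086141)·(10.18) = -0.2031.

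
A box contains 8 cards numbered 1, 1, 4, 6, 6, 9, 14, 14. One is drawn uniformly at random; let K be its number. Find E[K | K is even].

44/5

P(K is even) = 5/8.
Σ over the event: 4·1/8 + 6·1/4 + 14·1/4 = 11/2.
E[K | K is even] = (11/2) / (5/8) = 44/5.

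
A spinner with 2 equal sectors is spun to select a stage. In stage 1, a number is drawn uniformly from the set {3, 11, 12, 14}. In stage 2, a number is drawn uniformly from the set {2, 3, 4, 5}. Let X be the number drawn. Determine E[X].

E[X | stage 1] = (3+11+12+14)/4 = 10.
E[X | stage 2] = (2+3+4+5)/4 = 7/2.
E[X] = (1/2)·(10) + (1/2)·(7/2) = 27/4.

27/4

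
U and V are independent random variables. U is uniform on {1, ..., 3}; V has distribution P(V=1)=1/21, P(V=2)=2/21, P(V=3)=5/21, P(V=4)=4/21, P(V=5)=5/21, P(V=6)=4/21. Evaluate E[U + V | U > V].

P(U > V) = 4/63.
Summing (U+V)·P(x,y) over outcomes with U > V gives 17/63.
E[U + V | U > V] = (17/63) / (4/63) = 17/4.

17/4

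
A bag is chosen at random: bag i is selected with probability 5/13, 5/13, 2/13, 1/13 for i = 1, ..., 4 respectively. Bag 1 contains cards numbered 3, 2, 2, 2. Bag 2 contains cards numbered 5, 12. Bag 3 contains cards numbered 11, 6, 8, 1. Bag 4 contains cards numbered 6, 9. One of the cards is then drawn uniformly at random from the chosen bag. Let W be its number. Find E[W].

297/52

E[W | bag 1] = (3+2+2+2)/4 = 9/4.
E[W | bag 2] = (5+12)/2 = 17/2.
E[W | bag 3] = (11+6+8+1)/4 = 13/2.
E[W | bag 4] = (6+9)/2 = 15/2.
By the law of total expectation,
E[W] = (5/13)·(9/4) + (5/13)·(17/2) + (2/13)·(13/2) + (1/13)·(15/2) = 297/52.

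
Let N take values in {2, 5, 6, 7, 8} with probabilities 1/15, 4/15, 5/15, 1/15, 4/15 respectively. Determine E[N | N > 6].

39/5

P(N > 6) = 1/3.
Σ over the event: 7·1/15 + 8·4/15 = 13/5.
E[N | N > 6] = (13/5) / (1/3) = 39/5.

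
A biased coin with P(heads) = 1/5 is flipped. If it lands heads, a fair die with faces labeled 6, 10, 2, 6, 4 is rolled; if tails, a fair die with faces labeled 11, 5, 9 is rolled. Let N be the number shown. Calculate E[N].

584/75

E[N | heads] = (6+10+2+6+4)/5 = 28/5.
E[N | tails] = (11+5+9)/3 = 25/3.
By the law of total expectation,
E[N] = (1/5)·(28/5) + (4/5)·(25/3) = 584/75.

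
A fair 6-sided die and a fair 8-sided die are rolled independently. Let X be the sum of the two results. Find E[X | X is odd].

P(X is odd) = 1/2.
Σ over the event: 3·1/24 + 5·1/12 + 7·1/8 + 9·1/8 + 11·1/12 + 13·1/24 = 4.
E[X | X is odd] = (4) / (1/2) = 8.

8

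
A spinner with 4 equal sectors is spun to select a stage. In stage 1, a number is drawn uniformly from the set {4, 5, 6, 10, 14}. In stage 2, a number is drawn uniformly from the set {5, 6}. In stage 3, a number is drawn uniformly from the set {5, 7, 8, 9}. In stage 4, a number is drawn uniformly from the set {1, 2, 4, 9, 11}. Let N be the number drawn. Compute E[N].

519/80

E[N | stage 1] = (4+5+6+10+14)/5 = 39/5.
E[N | stage 2] = (5+6)/2 = 11/2.
E[N | stage 3] = (5+7+8+9)/4 = 29/4.
E[N | stage 4] = (1+2+4+9+11)/5 = 27/5.
E[N] = (1/4)·(39/5) + (1/4)·(11/2) + (1/4)·(29/4) + (1/4)·(27/5) = 519/80.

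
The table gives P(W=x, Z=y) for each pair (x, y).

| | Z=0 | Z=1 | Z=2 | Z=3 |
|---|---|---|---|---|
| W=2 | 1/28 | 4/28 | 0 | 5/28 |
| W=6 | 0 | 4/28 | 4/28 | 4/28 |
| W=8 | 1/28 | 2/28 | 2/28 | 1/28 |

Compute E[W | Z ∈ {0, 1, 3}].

P(Z ∈ {0, 1, 3}) = 11/14.
Σ W·P over the event = 2·(1/28) + 2·(4/28) + 2·(5/28) + 6·(4/28) + 6·(4/28) + 8·(1/28) + 8·(2/28) + 8·(1/28) = 25/7.
E[W | Z ∈ {0, 1, 3}] = (25/7) / (11/14) = 50/11.

50/11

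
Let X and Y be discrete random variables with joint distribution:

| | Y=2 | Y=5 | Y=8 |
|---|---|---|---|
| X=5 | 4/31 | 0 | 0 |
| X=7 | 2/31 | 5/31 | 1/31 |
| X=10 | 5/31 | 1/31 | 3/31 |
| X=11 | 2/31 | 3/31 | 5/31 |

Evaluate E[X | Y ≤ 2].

106/13

P(Y ≤ 2) = 13/31.
Σ X·P over the event = 5·(4/31) + 7·(2/31) + 10·(5/31) + 11·(2/31) = 106/31.
E[X | Y ≤ 2] = (106/31) / (13/31) = 106/13.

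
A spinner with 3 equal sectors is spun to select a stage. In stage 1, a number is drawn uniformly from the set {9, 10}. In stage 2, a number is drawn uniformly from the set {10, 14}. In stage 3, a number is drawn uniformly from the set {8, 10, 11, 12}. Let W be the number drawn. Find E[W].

127/12

E[W | stage 1] = (9+10)/2 = 19/2.
E[W | stage 2] = (10+14)/2 = 12.
E[W | stage 3] = (8+10+11+12)/4 = 41/4.
E[W] = (1/3)·(19/2) + (1/3)·(12) + (1/3)·(41/4) = 127/12.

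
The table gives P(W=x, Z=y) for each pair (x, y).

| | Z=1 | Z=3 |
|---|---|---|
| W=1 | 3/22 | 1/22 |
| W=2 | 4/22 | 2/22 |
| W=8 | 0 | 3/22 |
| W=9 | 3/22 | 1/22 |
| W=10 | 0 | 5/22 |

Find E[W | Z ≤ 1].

P(Z ≤ 1) = 5/11.
Σ W·P over the event = 1·(3/22) + 2·(4/22) + 9·(3/22) = 19/11.
E[W | Z ≤ 1] = (19/11) / (5/11) = 19/5.

19/5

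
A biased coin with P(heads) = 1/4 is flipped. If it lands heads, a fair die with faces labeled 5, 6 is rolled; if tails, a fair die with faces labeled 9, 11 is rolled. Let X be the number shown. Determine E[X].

71/8

E[X | heads] = (5+6)/2 = 11/2.
E[X | tails] = (9+11)/2 = 10.
E[X] = (1/4)·(11/2) + (3/4)·(10) = 71/8.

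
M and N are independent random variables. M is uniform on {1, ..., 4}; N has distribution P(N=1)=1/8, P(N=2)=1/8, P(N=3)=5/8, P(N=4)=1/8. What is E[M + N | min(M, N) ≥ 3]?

P(min(M, N) ≥ 3) = 3/8.
Summing (M+N)·P(x,y) over outcomes with min(M, N) ≥ 3 gives 5/2.
E[M + N | min(M, N) ≥ 3] = (5/2) / (3/8) = 20/3.

20/3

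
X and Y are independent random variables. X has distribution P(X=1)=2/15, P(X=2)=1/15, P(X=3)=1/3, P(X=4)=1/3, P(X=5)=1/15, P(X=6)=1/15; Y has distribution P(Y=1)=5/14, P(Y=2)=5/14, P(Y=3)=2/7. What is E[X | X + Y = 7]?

9/2

P(X + Y = 7) = 1/7.
Summing X·P(x,y) over outcomes with X + Y = 7 gives 9/14.
E[X | X + Y = 7] = (9/14) / (1/7) = 9/2.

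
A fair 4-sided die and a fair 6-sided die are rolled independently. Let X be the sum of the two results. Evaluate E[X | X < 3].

P(X < 3) = 1/24.
Σ over the event: 2·1/24 = 1/12.
E[X | X < 3] = (1/12) / (1/24) = 2.

2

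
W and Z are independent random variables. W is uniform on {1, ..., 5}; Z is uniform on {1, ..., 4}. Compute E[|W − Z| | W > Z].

2

P(W > Z) = 1/2.
Summing |W−Z|·P(x,y) over outcomes with W > Z gives 1.
E[|W − Z| | W > Z] = (1) / (1/2) = 2.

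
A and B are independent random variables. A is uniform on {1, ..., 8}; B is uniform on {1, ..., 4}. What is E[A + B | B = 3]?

Outcomes with B = 3: (1,3), (2,3), (3,3), (4,3), (5,3), (6,3), (7,3), (8,3), each with probability 1/32.
E[A + B | B = 3] = (4 + 5 + 6 + 7 + 8 + 9 + 10 + 11) / 8 = 15/2.

15/2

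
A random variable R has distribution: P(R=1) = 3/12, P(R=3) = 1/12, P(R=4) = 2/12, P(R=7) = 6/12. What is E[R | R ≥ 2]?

53/9

P(R ≥ 2) = 3/4.
Σ over the event: 3·1/12 + 4·1/6 + 7·1/2 = 53/12.
E[R | R ≥ 2] = (53/12) / (3/4) = 53/9.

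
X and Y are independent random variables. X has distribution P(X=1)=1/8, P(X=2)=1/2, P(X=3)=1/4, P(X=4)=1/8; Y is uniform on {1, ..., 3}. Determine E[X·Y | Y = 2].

19/4

P(Y = 2) = 1/3.
Summing XY·P(x,y) over outcomes with Y = 2 gives 19/12.
E[X·Y | Y = 2] = (19/12) / (1/3) = 19/4.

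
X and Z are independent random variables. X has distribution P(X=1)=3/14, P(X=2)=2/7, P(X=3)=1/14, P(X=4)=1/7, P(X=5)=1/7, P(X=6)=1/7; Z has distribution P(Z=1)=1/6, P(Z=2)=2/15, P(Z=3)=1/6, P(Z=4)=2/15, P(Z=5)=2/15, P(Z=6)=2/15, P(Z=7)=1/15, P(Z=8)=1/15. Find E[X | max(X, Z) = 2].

7/4

P(max(X, Z) = 2) = 4/35.
Summing X·P(x,y) over outcomes with max(X, Z) = 2 gives 1/5.
E[X | max(X, Z) = 2] = (1/5) / (4/35) = 7/4.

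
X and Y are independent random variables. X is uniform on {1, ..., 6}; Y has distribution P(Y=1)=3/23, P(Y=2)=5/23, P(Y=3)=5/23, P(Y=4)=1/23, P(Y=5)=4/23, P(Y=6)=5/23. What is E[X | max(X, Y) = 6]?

P(max(X, Y) = 6) = 8/23.
Summing X·P(x,y) over outcomes with max(X, Y) = 6 gives 71/46.
E[X | max(X, Y) = 6] = (71/46) / (8/23) = 71/16.

71/16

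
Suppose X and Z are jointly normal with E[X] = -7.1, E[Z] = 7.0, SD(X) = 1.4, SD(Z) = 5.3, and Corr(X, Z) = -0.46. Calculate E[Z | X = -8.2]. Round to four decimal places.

The regression of Z on X has slope ρ·σ_Z/σ_X and passes through (μ_X, μ_Z).
E[Z | X=-8.2] = 7.0 + (-0.46)·(5.3/1.4)·(-8.2 − (-7.1)) = 7.0 + (-1.74143)·(-1.1) = 8.9156.

8.9156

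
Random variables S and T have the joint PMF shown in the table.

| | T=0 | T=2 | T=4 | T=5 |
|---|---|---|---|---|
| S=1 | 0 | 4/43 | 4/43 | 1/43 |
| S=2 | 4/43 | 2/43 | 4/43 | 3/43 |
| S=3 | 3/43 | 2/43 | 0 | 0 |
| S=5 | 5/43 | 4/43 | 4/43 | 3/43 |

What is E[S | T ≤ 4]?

3

P(T ≤ 4) = 36/43.
Summing S·P(S=x,T=y) over the conditioning event gives 108/43.
E[S | T ≤ 4] = (108/43) / (36/43) = 3.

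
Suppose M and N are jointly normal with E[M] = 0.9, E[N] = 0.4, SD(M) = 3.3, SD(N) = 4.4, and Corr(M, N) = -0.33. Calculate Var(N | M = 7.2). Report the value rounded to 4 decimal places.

17.2517

Var(N | M=x) = (1 − ρ²)·σ_N².
Var(N | M=7.2) = (4.4)²·(1 − (-0.33)²) = 19.36·0.8911 = 17.2517.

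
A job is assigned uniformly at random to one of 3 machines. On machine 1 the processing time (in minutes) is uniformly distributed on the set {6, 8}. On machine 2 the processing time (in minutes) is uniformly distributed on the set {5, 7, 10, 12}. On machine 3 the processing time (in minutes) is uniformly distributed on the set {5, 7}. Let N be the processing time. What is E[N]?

43/6

E[N | machine 1] = (6+8)/2 = 7.
E[N | machine 2] = (5+7+10+12)/4 = 17/2.
E[N | machine 3] = (5+7)/2 = 6.
By the law of total expectation,
E[N] = (1/3)·(7) + (1/3)·(17/2) + (1/3)·(6) = 43/6.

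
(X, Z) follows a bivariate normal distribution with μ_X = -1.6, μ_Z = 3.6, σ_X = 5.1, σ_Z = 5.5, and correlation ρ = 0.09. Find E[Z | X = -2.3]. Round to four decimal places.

3.5321

E[Z | X=x] = μ_Z + ρ(σ_Z/σ_X)(x − μ_X) for jointly normal variables.
E[Z | X=-2.3] = 3.6 + (0.09)·(5.5/5.1)·(-2.3 − (-1.6)) = 3.6 + (0.097059)·(-0.7) = 3.5321.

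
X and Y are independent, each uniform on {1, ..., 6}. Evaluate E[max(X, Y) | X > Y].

P(X > Y) = 5/12.
Summing max(X,Y)·P(x,y) over outcomes with X > Y gives 35/18.
E[max(X, Y) | X > Y] = (35/18) / (5/12) = 14/3.

14/3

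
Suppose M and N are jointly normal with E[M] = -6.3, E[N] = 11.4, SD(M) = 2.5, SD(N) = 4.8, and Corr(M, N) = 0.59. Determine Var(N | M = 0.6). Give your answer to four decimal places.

For a bivariate normal, Var(N | M=x) = σ_N²(1 − ρ²).
Var(N | M=0.6) = (4.8)²·(1 − (0.59)²) = 23.04·0.6519 = 15.0198.

15.0198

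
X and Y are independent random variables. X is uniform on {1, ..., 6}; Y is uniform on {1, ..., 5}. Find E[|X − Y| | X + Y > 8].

4/3

Outcomes with X + Y > 8: (4,5), (5,4), (5,5), (6,3), (6,4), (6,5), each with probability 1/30.
E[|X − Y| | X + Y > 8] = (1 + 1 + 0 + 3 + 2 + 1) / 6 = 4/3.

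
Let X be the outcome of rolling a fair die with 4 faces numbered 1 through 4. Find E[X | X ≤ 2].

3/2

Given X ≤ 2, X is equally likely to be any of {1, 2}.
E[X | X ≤ 2] = (1 + 2) / 2 = 3/2.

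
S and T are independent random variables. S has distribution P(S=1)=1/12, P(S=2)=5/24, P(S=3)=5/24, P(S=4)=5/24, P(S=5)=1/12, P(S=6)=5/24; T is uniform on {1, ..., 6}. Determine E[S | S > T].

290/63

P(S > T) = 7/16.
Summing S·P(x,y) over outcomes with S > T gives 145/72.
E[S | S > T] = (145/72) / (7/16) = 290/63.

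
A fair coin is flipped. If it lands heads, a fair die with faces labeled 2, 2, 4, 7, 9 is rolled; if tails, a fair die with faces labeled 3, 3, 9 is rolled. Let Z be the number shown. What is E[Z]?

E[Z | heads] = (2+2+4+7+9)/5 = 24/5.
E[Z | tails] = (3+3+9)/3 = 5.
E[Z] = (1/2)·(24/5) + (1/2)·(5) = 49/10.

49/10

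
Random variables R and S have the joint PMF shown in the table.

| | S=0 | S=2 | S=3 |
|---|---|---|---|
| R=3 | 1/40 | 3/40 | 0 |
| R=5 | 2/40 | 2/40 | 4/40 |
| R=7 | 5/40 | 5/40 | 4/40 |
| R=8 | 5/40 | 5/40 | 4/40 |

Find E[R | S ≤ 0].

P(S ≤ 0) = 13/40.
Summing R·P(R=x,S=y) over the conditioning event gives 11/5.
E[R | S ≤ 0] = (11/5) / (13/40) = 88/13.

88/13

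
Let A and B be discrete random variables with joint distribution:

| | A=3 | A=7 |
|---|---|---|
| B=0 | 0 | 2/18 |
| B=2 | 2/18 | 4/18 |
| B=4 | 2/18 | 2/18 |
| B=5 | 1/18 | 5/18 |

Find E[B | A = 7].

41/13

P(A = 7) = 13/18.
Σ B·P over the event = 0·(2/18) + 2·(4/18) + 4·(2/18) + 5·(5/18) = 41/18.
E[B | A = 7] = (41/18) / (13/18) = 41/13.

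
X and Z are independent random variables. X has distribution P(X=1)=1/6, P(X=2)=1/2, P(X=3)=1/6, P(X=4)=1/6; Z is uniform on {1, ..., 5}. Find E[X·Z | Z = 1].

P(Z = 1) = 1/5.
Summing XZ·P(x,y) over outcomes with Z = 1 gives 7/15.
E[X·Z | Z = 1] = (7/15) / (1/5) = 7/3.

7/3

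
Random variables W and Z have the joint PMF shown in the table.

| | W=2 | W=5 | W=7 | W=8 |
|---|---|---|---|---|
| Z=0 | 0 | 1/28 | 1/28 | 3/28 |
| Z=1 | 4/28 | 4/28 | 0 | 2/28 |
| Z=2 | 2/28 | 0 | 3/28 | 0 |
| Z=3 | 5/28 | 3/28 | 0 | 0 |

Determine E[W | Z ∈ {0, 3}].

61/13

P(Z ∈ {0, 3}) = 13/28.
Σ W·P over the event = 2·(5/28) + 5·(1/28) + 5·(3/28) + 7·(1/28) + 8·(3/28) = 61/28.
E[W | Z ∈ {0, 3}] = (61/28) / (13/28) = 61/13.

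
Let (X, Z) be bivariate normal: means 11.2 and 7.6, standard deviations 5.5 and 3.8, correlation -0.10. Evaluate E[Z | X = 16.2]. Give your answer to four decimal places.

For a bivariate normal, E[Z | X=x] = μ_Z + ρ·(σ_Z/σ_X)·(x − μ_X).
E[Z | X=16.2] = 7.6 + (-0.10)·(3.8/5.5)·(16.2 − (11.2)) = 7.6 + (-0.069091)·(5) = 7.2545.

7.2545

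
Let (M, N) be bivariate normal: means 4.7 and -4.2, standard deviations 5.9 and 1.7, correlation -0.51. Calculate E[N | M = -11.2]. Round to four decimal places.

The regression of N on M has slope ρ·σ_N/σ_M and passes through (μ_M, μ_N).
E[N | M=-11.2] = -4.2 + (-0.51)·(1.7/5.9)·(-11.2 − (4.7)) = -4.2 + (-0.14695)·(-15.9) = -1.8635.

-1.8635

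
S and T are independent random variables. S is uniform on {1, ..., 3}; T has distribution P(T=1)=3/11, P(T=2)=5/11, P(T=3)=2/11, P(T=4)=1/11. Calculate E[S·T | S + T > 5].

P(S + T > 5) = 4/33.
Summing ST·P(x,y) over outcomes with S + T > 5 gives 38/33.
E[S·T | S + T > 5] = (38/33) / (4/33) = 19/2.

19/2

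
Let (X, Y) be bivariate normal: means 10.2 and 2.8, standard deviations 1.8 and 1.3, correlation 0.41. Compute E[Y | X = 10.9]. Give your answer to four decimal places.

3.0073

E[Y | X=x] = μ_Y + ρ(σ_Y/σ_X)(x − μ_X) for jointly normal variables.
E[Y | X=10.9] = 2.8 + (0.41)·(1.3/1.8)·(10.9 − (10.2)) = 2.8 + (0.29611)·(0.7) = 3.0073.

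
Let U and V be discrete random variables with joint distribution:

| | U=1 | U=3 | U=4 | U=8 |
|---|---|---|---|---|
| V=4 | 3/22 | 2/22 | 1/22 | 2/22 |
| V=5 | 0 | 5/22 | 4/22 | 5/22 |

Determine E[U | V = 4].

P(V = 4) = 4/11.
Σ U·P over the event = 1·(3/22) + 3·(2/22) + 4·(1/22) + 8·(2/22) = 29/22.
E[U | V = 4] = (29/22) / (4/11) = 29/8.

29/8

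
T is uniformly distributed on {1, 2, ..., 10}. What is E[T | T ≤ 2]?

3/2

Given T ≤ 2, T is equally likely to be any of {1, 2}.
E[T | T ≤ 2] = (1 + 2) / 2 = 3/2.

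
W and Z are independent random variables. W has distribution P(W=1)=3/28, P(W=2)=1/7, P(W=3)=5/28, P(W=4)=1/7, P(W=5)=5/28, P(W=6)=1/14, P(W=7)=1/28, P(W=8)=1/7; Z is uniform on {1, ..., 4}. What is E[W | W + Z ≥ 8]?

P(W + Z ≥ 8) = 5/14.
Summing W·P(x,y) over outcomes with W + Z ≥ 8 gives 129/56.
E[W | W + Z ≥ 8] = (129/56) / (5/14) = 129/20.

129/20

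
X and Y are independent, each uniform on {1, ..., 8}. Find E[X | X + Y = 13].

13/2

Outcomes with X + Y = 13: (5,8), (6,7), (7,6), (8,5), each with probability 1/64.
E[X | X + Y = 13] = (5 + 6 + 7 + 8) / 4 = 13/2.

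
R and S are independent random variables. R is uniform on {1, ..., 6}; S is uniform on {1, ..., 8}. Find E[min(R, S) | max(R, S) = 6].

P(max(R, S) = 6) = 11/48.
Summing min(R,S)·P(x,y) over outcomes with max(R, S) = 6 gives 3/4.
E[min(R, S) | max(R, S) = 6] = (3/4) / (11/48) = 36/11.

36/11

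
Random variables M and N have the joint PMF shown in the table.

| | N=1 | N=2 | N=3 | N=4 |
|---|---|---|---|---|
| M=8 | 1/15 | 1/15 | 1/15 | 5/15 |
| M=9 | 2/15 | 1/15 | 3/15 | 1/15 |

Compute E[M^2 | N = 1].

226/3

P(N = 1) = 1/5.
Σ M^2·P over the event = 64·(1/15) + 81·(2/15) = 226/15.
E[M^2 | N = 1] = (226/15) / (1/5) = 226/3.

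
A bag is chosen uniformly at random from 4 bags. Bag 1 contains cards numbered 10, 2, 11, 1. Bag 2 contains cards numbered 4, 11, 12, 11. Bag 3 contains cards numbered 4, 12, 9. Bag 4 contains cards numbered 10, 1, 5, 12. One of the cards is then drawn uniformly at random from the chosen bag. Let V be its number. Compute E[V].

185/24

E[V | bag 1] = (10+2+11+1)/4 = 6.
E[V | bag 2] = (4+11+12+11)/4 = 19/2.
E[V | bag 3] = (4+12+9)/3 = 25/3.
E[V | bag 4] = (10+1+5+12)/4 = 7.
E[V] = (1/4)·(6) + (1/4)·(19/2) + (1/4)·(25/3) + (1/4)·(7) = 185/24.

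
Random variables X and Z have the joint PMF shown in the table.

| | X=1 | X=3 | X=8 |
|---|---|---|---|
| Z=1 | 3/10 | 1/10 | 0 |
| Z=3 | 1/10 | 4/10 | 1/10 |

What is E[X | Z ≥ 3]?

7/2

P(Z ≥ 3) = 3/5.
Summing X·P(X=x,Z=y) over the conditioning event gives 21/10.
E[X | Z ≥ 3] = (21/10) / (3/5) = 7/2.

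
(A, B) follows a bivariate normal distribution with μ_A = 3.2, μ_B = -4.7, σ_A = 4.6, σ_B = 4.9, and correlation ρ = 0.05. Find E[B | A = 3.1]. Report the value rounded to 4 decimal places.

For a bivariate normal, E[B | A=x] = μ_B + ρ·(σ_B/σ_A)·(x − μ_A).
E[B | A=3.1] = -4.7 + (0.05)·(4.9/4.6)·(3.1 − (3.2)) = -4.7 + (0.053261)·(-0.1) = -4.7053.

-4.7053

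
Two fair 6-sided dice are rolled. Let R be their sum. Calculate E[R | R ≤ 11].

48/7

P(R ≤ 11) = 35/36.
E[R | R ≤ 11] = (20/3) / (35/36) = 48/7.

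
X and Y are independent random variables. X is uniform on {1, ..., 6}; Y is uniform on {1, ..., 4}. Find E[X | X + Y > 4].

P(X + Y > 4) = 3/4.
Summing X·P(x,y) over outcomes with X + Y > 4 gives 37/12.
E[X | X + Y > 4] = (37/12) / (3/4) = 37/9.

37/9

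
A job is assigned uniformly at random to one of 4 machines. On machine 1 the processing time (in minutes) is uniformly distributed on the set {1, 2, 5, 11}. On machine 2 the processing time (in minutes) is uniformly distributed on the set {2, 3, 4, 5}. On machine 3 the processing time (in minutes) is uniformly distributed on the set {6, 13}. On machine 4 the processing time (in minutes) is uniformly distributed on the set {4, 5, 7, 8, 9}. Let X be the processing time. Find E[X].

487/80

E[X | machine 1] = (1+2+5+11)/4 = 19/4.
E[X | machine 2] = (2+3+4+5)/4 = 7/2.
E[X | machine 3] = (6+13)/2 = 19/2.
E[X | machine 4] = (4+5+7+8+9)/5 = 33/5.
E[X] = (1/4)·(19/4) + (1/4)·(7/2) + (1/4)·(19/2) + (1/4)·(33/5) = 487/80.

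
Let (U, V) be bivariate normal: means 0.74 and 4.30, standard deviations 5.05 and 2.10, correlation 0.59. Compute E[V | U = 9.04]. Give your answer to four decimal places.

The regression of V on U has slope ρ·σ_V/σ_U and passes through (μ_U, μ_V).
E[V | U=9.04] = 4.30 + (0.59)·(2.10/5.05)·(9.04 − (0.74)) = 4.30 + (0.24535)·(8.3) = 6.3364.

6.3364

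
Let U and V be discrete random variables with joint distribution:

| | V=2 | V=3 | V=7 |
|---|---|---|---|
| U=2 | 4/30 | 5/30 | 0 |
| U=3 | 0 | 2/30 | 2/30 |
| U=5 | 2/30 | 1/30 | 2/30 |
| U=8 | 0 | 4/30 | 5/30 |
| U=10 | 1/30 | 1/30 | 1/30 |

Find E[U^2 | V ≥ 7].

244/5

P(V ≥ 7) = 1/3.
Σ U^2·P over the event = 9·(2/30) + 25·(2/30) + 64·(5/30) + 100·(1/30) = 244/15.
E[U^2 | V ≥ 7] = (244/15) / (1/3) = 244/5.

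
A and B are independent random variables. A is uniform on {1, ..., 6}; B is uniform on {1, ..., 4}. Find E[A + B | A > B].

P(A > B) = 7/12.
Summing (A+B)·P(x,y) over outcomes with A > B gives 47/12.
E[A + B | A > B] = (47/12) / (7/12) = 47/7.

47/7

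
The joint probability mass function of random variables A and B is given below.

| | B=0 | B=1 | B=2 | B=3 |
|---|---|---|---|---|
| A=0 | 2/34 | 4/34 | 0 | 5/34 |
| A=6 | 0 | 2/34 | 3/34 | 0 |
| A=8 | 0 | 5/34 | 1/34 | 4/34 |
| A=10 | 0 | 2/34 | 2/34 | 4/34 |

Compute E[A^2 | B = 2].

62

P(B = 2) = 3/17.
Summing A^2·P(A=x,B=y) over the conditioning event gives 186/17.
E[A^2 | B = 2] = (186/17) / (3/17) = 62.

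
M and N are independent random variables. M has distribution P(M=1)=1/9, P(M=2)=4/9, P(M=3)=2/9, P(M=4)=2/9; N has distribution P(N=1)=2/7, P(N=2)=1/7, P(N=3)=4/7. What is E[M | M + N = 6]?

16/5

P(M + N = 6) = 10/63.
Summing M·P(x,y) over outcomes with M + N = 6 gives 32/63.
E[M | M + N = 6] = (32/63) / (10/63) = 16/5.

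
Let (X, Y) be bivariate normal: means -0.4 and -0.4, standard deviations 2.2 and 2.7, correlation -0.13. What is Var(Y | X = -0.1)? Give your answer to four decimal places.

For a bivariate normal, Var(Y | X=x) = σ_Y²(1 − ρ²).
Var(Y | X=-0.1) = (2.7)²·(1 − (-0.13)²) = 7.29·0.9831 = 7.1668.

7.1668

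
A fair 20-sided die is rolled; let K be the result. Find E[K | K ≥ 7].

P(K ≥ 7) = 7/10.
E[K | K ≥ 7] = (189/20) / (7/10) = 27/2.

27/2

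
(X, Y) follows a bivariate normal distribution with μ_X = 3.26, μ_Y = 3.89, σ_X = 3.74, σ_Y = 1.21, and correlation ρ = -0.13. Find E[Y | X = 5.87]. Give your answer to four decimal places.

3.7802

The regression of Y on X has slope ρ·σ_Y/σ_X and passes through (μ_X, μ_Y).
E[Y | X=5.87] = 3.89 + (-0.13)·(1.21/3.74)·(5.87 − (3.26)) = 3.89 + (-0.042059)·(2.61) = 3.7802.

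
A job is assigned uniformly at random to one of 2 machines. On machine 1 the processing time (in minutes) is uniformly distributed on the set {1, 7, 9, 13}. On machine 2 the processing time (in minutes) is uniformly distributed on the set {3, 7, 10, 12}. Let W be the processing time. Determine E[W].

31/4

E[W | machine 1] = (1+7+9+13)/4 = 15/2.
E[W | machine 2] = (3+7+10+12)/4 = 8.
E[W] = (1/2)·(15/2) + (1/2)·(8) = 31/4.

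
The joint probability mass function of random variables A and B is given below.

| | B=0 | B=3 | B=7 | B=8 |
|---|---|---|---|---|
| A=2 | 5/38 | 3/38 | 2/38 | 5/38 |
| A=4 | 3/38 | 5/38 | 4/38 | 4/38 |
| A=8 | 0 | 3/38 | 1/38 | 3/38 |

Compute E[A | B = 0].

11/4

P(B = 0) = 4/19.
Σ A·P over the event = 2·(5/38) + 4·(3/38) = 11/19.
E[A | B = 0] = (11/19) / (4/19) = 11/4.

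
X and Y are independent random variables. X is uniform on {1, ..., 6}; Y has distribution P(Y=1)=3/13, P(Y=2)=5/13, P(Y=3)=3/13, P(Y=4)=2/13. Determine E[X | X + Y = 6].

48/13

P(X + Y = 6) = 1/6.
Summing X·P(x,y) over outcomes with X + Y = 6 gives 8/13.
E[X | X + Y = 6] = (8/13) / (1/6) = 48/13.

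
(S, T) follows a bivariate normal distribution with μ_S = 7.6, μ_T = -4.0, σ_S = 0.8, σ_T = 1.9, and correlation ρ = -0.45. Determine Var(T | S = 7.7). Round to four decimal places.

Var(T | S=x) = (1 − ρ²)·σ_T².
Var(T | S=7.7) = (1.9)²·(1 − (-0.45)²) = 3.61·0.7975 = 2.8790.

2.8790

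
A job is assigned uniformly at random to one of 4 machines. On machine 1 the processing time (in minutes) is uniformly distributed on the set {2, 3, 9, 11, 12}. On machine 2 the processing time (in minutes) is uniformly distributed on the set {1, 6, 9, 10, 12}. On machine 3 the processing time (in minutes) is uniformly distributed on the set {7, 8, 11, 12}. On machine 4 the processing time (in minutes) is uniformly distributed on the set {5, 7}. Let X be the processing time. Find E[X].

61/8

E[X | machine 1] = (2+3+9+11+12)/5 = 37/5.
E[X | machine 2] = (1+6+9+10+12)/5 = 38/5.
E[X | machine 3] = (7+8+11+12)/4 = 19/2.
E[X | machine 4] = (5+7)/2 = 6.
E[X] = (1/4)·(37/5) + (1/4)·(38/5) + (1/4)·(19/2) + (1/4)·(6) = 61/8.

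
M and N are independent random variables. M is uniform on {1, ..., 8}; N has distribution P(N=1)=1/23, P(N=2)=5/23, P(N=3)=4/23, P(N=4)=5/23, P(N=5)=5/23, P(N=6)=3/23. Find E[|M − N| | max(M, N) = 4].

P(max(M, N) = 4) = 15/92.
Summing |M−N|·P(x,y) over outcomes with max(M, N) = 4 gives 47/184.
E[|M − N| | max(M, N) = 4] = (47/184) / (15/92) = 47/30.

47/30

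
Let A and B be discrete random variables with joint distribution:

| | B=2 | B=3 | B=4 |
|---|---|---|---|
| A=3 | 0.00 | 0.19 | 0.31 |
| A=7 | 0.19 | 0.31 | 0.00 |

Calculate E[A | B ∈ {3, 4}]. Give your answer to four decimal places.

4.5309

P(B ∈ {3, 4}) = 0.81.
Summing A·P(A=x,B=y) over the conditioning event gives 3.67.
E[A | B ∈ {3, 4}] = (3.67) / (0.81) = 4.5309.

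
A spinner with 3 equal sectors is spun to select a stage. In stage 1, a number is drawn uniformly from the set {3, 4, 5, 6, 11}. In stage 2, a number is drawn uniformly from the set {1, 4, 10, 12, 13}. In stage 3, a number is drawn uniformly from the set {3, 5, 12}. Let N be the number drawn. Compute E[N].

307/45

E[N | stage 1] = (3+4+5+6+11)/5 = 29/5.
E[N | stage 2] = (1+4+10+12+13)/5 = 8.
E[N | stage 3] = (3+5+12)/3 = 20/3.
E[N] = (1/3)·(29/5) + (1/3)·(8) + (1/3)·(20/3) = 307/45.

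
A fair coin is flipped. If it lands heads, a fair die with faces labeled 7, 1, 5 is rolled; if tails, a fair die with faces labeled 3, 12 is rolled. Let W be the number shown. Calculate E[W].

71/12

E[W | heads] = (7+1+5)/3 = 13/3.
E[W | tails] = (3+12)/2 = 15/2.
E[W] = (1/2)·(13/3) + (1/2)·(15/2) = 71/12.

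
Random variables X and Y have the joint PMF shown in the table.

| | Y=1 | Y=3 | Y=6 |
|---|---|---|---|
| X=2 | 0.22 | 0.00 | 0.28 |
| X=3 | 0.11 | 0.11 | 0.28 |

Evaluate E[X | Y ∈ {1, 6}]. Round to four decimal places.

P(Y ∈ {1, 6}) = 0.89.
Σ X·P over the event = 2·(0.22) + 2·(0.28) + 3·(0.11) + 3·(0.28) = 2.17.
E[X | Y ∈ {1, 6}] = (2.17) / (0.89) = 2.4382.

2.4382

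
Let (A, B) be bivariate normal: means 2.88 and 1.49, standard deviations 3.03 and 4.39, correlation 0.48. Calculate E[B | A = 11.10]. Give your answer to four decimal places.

E[B | A=x] = μ_B + ρ(σ_B/σ_A)(x − μ_A) for jointly normal variables.
E[B | A=11.10] = 1.49 + (0.48)·(4.39/3.03)·(11.10 − (2.88)) = 1.49 + (0.69545)·(8.22) = 7.2066.

7.2066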